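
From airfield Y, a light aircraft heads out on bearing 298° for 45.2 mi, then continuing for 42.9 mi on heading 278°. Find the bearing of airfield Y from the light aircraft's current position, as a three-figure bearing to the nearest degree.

108°

Leg 1 (298°, 45.2 mi): east 45.2 sin 298° = -39.91, north 45.2 cos 298° = 21.22
Leg 2 (278°, 42.9 mi): east 42.9 sin 278° = -42.48, north 42.9 cos 278° = 5.97
Net displacement: -82.39 east, 27.19 north. Direction back to start is (82.39, -27.19): bearing = atan2(82.39, -27.19) mod 360° = 108.26° ≈ 108°.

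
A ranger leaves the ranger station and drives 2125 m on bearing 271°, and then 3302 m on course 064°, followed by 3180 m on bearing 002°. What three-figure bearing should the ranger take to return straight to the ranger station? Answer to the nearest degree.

Leg 1 (271°, 2125 m): east 2125 sin 271° = -2124.68, north 2125 cos 271° = 37.09
Leg 2 (064°, 3302 m): east 3302 sin 64° = 2967.82, north 3302 cos 64° = 1447.50
Leg 3 (002°, 3180 m): east 3180 sin 2° = 110.98, north 3180 cos 2° = 3178.06
Net displacement: 954.12 east, 4662.65 north. Direction back to start is (-954.12, -4662.65): bearing = atan2(-954.12, -4662.65) mod 360° = 191.56° ≈ 192°.

192°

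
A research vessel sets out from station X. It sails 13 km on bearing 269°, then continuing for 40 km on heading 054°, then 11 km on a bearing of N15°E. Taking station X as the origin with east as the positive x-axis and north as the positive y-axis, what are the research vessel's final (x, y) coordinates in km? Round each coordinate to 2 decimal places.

(22.21, 33.91)

Leg 1 (269°, 13 km): east 13 sin 269° = -13.00, north 13 cos 269° = -0.23
Leg 2 (054°, 40 km): east 40 sin 54° = 32.36, north 40 cos 54° = 23.51
Leg 3 (N15°E, 11 km): east 11 sin 15° = 2.85, north 11 cos 15° = 10.63
Summing: 22.21 km east, 33.91 km north → (22.21, 33.91).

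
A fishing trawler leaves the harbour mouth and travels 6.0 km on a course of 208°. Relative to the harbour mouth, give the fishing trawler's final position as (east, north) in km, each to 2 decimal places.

(-2.82, -5.30)

Leg 1 (208°, 6.0 km): east 6.0 sin 208° = -2.82, north 6.0 cos 208° = -5.30
Summing: -2.82 km east, -5.30 km north → (-2.82, -5.30).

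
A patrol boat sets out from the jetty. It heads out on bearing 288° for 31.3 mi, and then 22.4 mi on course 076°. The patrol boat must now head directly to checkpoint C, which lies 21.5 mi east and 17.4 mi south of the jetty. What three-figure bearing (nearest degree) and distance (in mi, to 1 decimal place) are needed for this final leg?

Leg 1 (288°, 31.3 mi): east 31.3 sin 288° = -29.77, north 31.3 cos 288° = 9.67
Leg 2 (076°, 22.4 mi): east 22.4 sin 76° = 21.73, north 22.4 cos 76° = 5.42
Current position: (-8.03, 15.09). Target: (21.5, -17.4). Remaining: Δeast = 29.53, Δnorth = -32.49.
Bearing = atan2(29.53, -32.49) mod 360° = 137.73°; distance = √((29.53)² + (-32.49)²) = 43.908 mi.

138°, 43.9 mi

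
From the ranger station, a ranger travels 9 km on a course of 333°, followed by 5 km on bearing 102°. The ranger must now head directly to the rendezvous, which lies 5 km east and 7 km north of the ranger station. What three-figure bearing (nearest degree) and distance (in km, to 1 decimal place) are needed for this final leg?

Leg 1 (333°, 9 km): east 9 sin 333° = -4.09, north 9 cos 333° = 8.02
Leg 2 (102°, 5 km): east 5 sin 102° = 4.89, north 5 cos 102° = -1.04
Current position: (0.80, 6.98). Target: (5, 7). Remaining: Δeast = 4.20, Δnorth = 0.02.
Bearing = atan2(4.20, 0.02) mod 360° = 89.72°; distance = √((4.20)² + (0.02)²) = 4.195 km.

090°, 4.2 km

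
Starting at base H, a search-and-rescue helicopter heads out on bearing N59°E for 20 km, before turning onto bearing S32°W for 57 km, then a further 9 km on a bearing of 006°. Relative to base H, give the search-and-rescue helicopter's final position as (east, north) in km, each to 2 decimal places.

Leg 1 (N59°E, 20 km): east 20 sin 59° = 17.14, north 20 cos 59° = 10.30
Leg 2 (S32°W, 57 km): east 57 sin 212° = -30.21, north 57 cos 212° = -48.34
Leg 3 (006°, 9 km): east 9 sin 6° = 0.94, north 9 cos 6° = 8.95
Summing: -12.12 km east, -29.09 km north → (-12.12, -29.09).

(-12.12, -29.09)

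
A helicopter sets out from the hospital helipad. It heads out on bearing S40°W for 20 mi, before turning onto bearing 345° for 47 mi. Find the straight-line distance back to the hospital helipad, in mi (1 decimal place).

Leg 1 (S40°W, 20 mi): east 20 sin 220° = -12.86, north 20 cos 220° = -15.32
Leg 2 (345°, 47 mi): east 47 sin 345° = -12.16, north 47 cos 345° = 45.40
Net: -25.02 east, 30.08 north. Distance = √((-25.02)² + (30.08)²) = 39.124 mi.

39.1 mi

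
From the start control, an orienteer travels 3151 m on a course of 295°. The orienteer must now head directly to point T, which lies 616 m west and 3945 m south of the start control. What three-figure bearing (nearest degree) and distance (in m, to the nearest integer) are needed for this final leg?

157°, 5732 m

Leg 1 (295°, 3151 m): east 3151 sin 295° = -2855.78, north 3151 cos 295° = 1331.67
Current position: (-2855.78, 1331.67). Target: (-616, -3945). Remaining: Δeast = 2239.78, Δnorth = -5276.67.
Bearing = atan2(2239.78, -5276.67) mod 360° = 157.00°; distance = √((2239.78)² + (-5276.67)²) = 5732.351 m.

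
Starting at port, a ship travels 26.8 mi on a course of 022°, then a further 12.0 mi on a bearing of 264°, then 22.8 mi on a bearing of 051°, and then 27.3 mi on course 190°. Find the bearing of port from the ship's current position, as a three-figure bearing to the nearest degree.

Leg 1 (022°, 26.8 mi): east 26.8 sin 22° = 10.04, north 26.8 cos 22° = 24.85
Leg 2 (264°, 12.0 mi): east 12.0 sin 264° = -11.93, north 12.0 cos 264° = -1.25
Leg 3 (051°, 22.8 mi): east 22.8 sin 51° = 17.72, north 22.8 cos 51° = 14.35
Leg 4 (190°, 27.3 mi): east 27.3 sin 190° = -4.74, north 27.3 cos 190° = -26.89
Net displacement: 11.08 east, 11.06 north. Direction back to start is (-11.08, -11.06): bearing = atan2(-11.08, -11.06) mod 360° = 225.07° ≈ 225°.

225°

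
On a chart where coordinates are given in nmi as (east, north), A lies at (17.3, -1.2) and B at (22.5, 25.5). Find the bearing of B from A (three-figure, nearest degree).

Δeast = 22.5 − 17.3 = 5.20; Δnorth = 25.5 − -1.2 = 26.70.
Bearing = atan2(Δeast, Δnorth) mod 360° = 11.02° ≈ 011°.

011°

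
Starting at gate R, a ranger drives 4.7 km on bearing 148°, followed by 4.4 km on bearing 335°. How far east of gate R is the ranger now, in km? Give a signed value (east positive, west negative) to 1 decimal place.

Leg 1 (148°, 4.7 km): east 4.7 sin 148° = 2.49, north 4.7 cos 148° = -3.99
Leg 2 (335°, 4.4 km): east 4.4 sin 335° = -1.86, north 4.4 cos 335° = 3.99
Net east component: 0.63 km.

0.6 km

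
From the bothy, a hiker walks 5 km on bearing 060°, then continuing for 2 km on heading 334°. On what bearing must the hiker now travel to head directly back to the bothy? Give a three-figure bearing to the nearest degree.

Leg 1 (060°, 5 km): east 5 sin 60° = 4.33, north 5 cos 60° = 2.50
Leg 2 (334°, 2 km): east 2 sin 334° = -0.88, north 2 cos 334° = 1.80
Net displacement: 3.45 east, 4.30 north. Direction back to start is (-3.45, -4.30): bearing = atan2(-3.45, -4.30) mod 360° = 218.78° ≈ 219°.

219°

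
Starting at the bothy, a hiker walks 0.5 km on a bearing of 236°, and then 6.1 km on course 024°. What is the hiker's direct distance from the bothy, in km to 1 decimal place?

Leg 1 (236°, 0.5 km): east 0.5 sin 236° = -0.41, north 0.5 cos 236° = -0.28
Leg 2 (024°, 6.1 km): east 6.1 sin 24° = 2.48, north 6.1 cos 24° = 5.57
Net: 2.07 east, 5.29 north. Distance = √((2.07)² + (5.29)²) = 5.682 km.

5.7 km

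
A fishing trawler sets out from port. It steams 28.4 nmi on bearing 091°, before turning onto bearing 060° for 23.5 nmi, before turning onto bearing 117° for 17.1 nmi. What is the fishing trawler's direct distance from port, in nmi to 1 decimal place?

Leg 1 (091°, 28.4 nmi): east 28.4 sin 91° = 28.40, north 28.4 cos 91° = -0.50
Leg 2 (060°, 23.5 nmi): east 23.5 sin 60° = 20.35, north 23.5 cos 60° = 11.75
Leg 3 (117°, 17.1 nmi): east 17.1 sin 117° = 15.24, north 17.1 cos 117° = -7.76
Net: 63.98 east, 3.49 north. Distance = √((63.98)² + (3.49)²) = 64.079 nmi.

64.1 nmi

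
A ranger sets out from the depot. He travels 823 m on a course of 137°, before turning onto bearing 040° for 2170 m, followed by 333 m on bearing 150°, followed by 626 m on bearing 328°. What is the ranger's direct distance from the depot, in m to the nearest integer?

Leg 1 (137°, 823 m): east 823 sin 137° = 561.28, north 823 cos 137° = -601.90
Leg 2 (040°, 2170 m): east 2170 sin 40° = 1394.85, north 2170 cos 40° = 1662.32
Leg 3 (150°, 333 m): east 333 sin 150° = 166.50, north 333 cos 150° = -288.39
Leg 4 (328°, 626 m): east 626 sin 328° = -331.73, north 626 cos 328° = 530.88
Net: 1790.90 east, 1302.90 north. Distance = √((1790.90)² + (1302.90)²) = 2214.700 m.

2215 m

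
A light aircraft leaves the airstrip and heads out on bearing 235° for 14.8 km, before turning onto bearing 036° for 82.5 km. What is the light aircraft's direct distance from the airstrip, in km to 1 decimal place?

Leg 1 (235°, 14.8 km): east 14.8 sin 235° = -12.12, north 14.8 cos 235° = -8.49
Leg 2 (036°, 82.5 km): east 82.5 sin 36° = 48.49, north 82.5 cos 36° = 66.74
Net: 36.37 east, 58.25 north. Distance = √((36.37)² + (58.25)²) = 68.676 km.

68.7 km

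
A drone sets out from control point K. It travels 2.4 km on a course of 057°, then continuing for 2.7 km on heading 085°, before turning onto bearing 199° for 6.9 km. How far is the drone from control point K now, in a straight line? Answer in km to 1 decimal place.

5.6 km

Leg 1 (057°, 2.4 km): east 2.4 sin 57° = 2.01, north 2.4 cos 57° = 1.31
Leg 2 (085°, 2.7 km): east 2.7 sin 85° = 2.69, north 2.7 cos 85° = 0.24
Leg 3 (199°, 6.9 km): east 6.9 sin 199° = -2.25, north 6.9 cos 199° = -6.52
Net: 2.46 east, -4.98 north. Distance = √((2.46)² + (-4.98)²) = 5.554 km.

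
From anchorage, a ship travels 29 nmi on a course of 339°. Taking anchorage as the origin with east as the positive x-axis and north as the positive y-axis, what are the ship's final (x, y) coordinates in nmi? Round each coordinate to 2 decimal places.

Leg 1 (339°, 29 nmi): east 29 sin 339° = -10.39, north 29 cos 339° = 27.07
Summing: -10.39 nmi east, 27.07 nmi north → (-10.39, 27.07).

(-10.39, 27.07)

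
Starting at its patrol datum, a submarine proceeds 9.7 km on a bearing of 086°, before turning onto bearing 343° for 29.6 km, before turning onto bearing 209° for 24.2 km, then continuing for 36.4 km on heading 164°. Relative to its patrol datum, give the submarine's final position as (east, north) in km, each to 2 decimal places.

Leg 1 (086°, 9.7 km): east 9.7 sin 86° = 9.68, north 9.7 cos 86° = 0.68
Leg 2 (343°, 29.6 km): east 29.6 sin 343° = -8.65, north 29.6 cos 343° = 28.31
Leg 3 (209°, 24.2 km): east 24.2 sin 209° = -11.73, north 24.2 cos 209° = -21.17
Leg 4 (164°, 36.4 km): east 36.4 sin 164° = 10.03, north 36.4 cos 164° = -34.99
Summing: -0.68 km east, -27.17 km north → (-0.68, -27.17).

(-0.68, -27.17)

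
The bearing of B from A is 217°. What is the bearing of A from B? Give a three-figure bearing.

Back-bearing = 217° − 180° = 037°.

037°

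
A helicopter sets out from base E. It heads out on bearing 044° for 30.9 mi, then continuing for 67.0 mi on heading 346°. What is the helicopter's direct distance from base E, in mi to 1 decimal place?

Leg 1 (044°, 30.9 mi): east 30.9 sin 44° = 21.46, north 30.9 cos 44° = 22.23
Leg 2 (346°, 67.0 mi): east 67.0 sin 346° = -16.21, north 67.0 cos 346° = 65.01
Net: 5.26 east, 87.24 north. Distance = √((5.26)² + (87.24)²) = 87.396 mi.

87.4 mi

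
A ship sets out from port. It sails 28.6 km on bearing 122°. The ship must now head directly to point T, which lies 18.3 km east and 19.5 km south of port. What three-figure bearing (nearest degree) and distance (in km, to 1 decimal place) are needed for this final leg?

Leg 1 (122°, 28.6 km): east 28.6 sin 122° = 24.25, north 28.6 cos 122° = -15.16
Current position: (24.25, -15.16). Target: (18.3, -19.5). Remaining: Δeast = -5.95, Δnorth = -4.34.
Bearing = atan2(-5.95, -4.34) mod 360° = 233.88°; distance = √((-5.95)² + (-4.34)²) = 7.371 km.

234°, 7.4 km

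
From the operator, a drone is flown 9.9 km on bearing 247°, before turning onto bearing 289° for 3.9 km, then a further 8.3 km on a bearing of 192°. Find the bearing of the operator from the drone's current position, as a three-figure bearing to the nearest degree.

054°

Leg 1 (247°, 9.9 km): east 9.9 sin 247° = -9.11, north 9.9 cos 247° = -3.87
Leg 2 (289°, 3.9 km): east 3.9 sin 289° = -3.69, north 3.9 cos 289° = 1.27
Leg 3 (192°, 8.3 km): east 8.3 sin 192° = -1.73, north 8.3 cos 192° = -8.12
Net displacement: -14.53 east, -10.72 north. Direction back to start is (14.53, 10.72): bearing = atan2(14.53, 10.72) mod 360° = 53.58° ≈ 054°.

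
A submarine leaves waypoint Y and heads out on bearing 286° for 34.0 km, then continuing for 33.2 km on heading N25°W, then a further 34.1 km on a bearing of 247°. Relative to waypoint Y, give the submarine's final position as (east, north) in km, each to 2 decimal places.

(-78.10, 26.14)

Leg 1 (286°, 34.0 km): east 34.0 sin 286° = -32.68, north 34.0 cos 286° = 9.37
Leg 2 (N25°W, 33.2 km): east 33.2 sin 335° = -14.03, north 33.2 cos 335° = 30.09
Leg 3 (247°, 34.1 km): east 34.1 sin 247° = -31.39, north 34.1 cos 247° = -13.32
Summing: -78.10 km east, 26.14 km north → (-78.10, 26.14).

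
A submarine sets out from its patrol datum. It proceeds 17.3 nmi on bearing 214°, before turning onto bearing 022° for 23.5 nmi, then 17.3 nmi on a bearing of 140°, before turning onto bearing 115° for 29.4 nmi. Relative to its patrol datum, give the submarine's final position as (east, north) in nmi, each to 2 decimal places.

(36.89, -18.23)

Leg 1 (214°, 17.3 nmi): east 17.3 sin 214° = -9.67, north 17.3 cos 214° = -14.34
Leg 2 (022°, 23.5 nmi): east 23.5 sin 22° = 8.80, north 23.5 cos 22° = 21.79
Leg 3 (140°, 17.3 nmi): east 17.3 sin 140° = 11.12, north 17.3 cos 140° = -13.25
Leg 4 (115°, 29.4 nmi): east 29.4 sin 115° = 26.65, north 29.4 cos 115° = -12.42
Summing: 36.89 nmi east, -18.23 nmi north → (36.89, -18.23).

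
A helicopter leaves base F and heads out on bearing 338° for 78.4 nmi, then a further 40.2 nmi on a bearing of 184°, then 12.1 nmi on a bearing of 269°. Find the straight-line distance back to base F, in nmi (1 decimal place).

54.8 nmi

Leg 1 (338°, 78.4 nmi): east 78.4 sin 338° = -29.37, north 78.4 cos 338° = 72.69
Leg 2 (184°, 40.2 nmi): east 40.2 sin 184° = -2.80, north 40.2 cos 184° = -40.10
Leg 3 (269°, 12.1 nmi): east 12.1 sin 269° = -12.10, north 12.1 cos 269° = -0.21
Net: -44.27 east, 32.38 north. Distance = √((-44.27)² + (32.38)²) = 54.848 nmi.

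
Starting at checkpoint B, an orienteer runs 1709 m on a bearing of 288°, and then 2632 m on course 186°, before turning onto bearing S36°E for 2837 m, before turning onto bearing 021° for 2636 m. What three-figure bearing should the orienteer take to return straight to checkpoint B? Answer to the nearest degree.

340°

Leg 1 (288°, 1709 m): east 1709 sin 288° = -1625.36, north 1709 cos 288° = 528.11
Leg 2 (186°, 2632 m): east 2632 sin 186° = -275.12, north 2632 cos 186° = -2617.58
Leg 3 (S36°E, 2837 m): east 2837 sin 144° = 1667.55, north 2837 cos 144° = -2295.18
Leg 4 (021°, 2636 m): east 2636 sin 21° = 944.66, north 2636 cos 21° = 2460.92
Net displacement: 711.73 east, -1923.73 north. Direction back to start is (-711.73, 1923.73): bearing = atan2(-711.73, 1923.73) mod 360° = 339.70° ≈ 340°.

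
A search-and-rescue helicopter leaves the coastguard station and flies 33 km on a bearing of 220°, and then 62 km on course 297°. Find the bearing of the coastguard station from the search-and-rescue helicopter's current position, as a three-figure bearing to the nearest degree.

092°

Leg 1 (220°, 33 km): east 33 sin 220° = -21.21, north 33 cos 220° = -25.28
Leg 2 (297°, 62 km): east 62 sin 297° = -55.24, north 62 cos 297° = 28.15
Net displacement: -76.45 east, 2.87 north. Direction back to start is (76.45, -2.87): bearing = atan2(76.45, -2.87) mod 360° = 92.15° ≈ 092°.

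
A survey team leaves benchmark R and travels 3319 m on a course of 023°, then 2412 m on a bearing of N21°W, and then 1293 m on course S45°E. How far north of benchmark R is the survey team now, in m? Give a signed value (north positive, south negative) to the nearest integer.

Leg 1 (023°, 3319 m): east 3319 sin 23° = 1296.84, north 3319 cos 23° = 3055.16
Leg 2 (N21°W, 2412 m): east 2412 sin 339° = -864.38, north 2412 cos 339° = 2251.80
Leg 3 (S45°E, 1293 m): east 1293 sin 135° = 914.29, north 1293 cos 135° = -914.29
Net north component: 4392.66 m.

4393 m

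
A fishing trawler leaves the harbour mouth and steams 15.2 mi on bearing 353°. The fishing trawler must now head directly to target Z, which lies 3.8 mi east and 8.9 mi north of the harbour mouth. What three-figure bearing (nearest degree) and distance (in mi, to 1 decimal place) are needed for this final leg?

138°, 8.4 mi

Leg 1 (353°, 15.2 mi): east 15.2 sin 353° = -1.85, north 15.2 cos 353° = 15.09
Current position: (-1.85, 15.09). Target: (3.8, 8.9). Remaining: Δeast = 5.65, Δnorth = -6.19.
Bearing = atan2(5.65, -6.19) mod 360° = 137.58°; distance = √((5.65)² + (-6.19)²) = 8.380 mi.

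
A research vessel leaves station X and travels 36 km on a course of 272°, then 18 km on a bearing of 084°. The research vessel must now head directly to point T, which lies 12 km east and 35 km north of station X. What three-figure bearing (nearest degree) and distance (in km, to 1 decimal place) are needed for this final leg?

Leg 1 (272°, 36 km): east 36 sin 272° = -35.98, north 36 cos 272° = 1.26
Leg 2 (084°, 18 km): east 18 sin 84° = 17.90, north 18 cos 84° = 1.88
Current position: (-18.08, 3.14). Target: (12, 35). Remaining: Δeast = 30.08, Δnorth = 31.86.
Bearing = atan2(30.08, 31.86) mod 360° = 43.35°; distance = √((30.08)² + (31.86)²) = 43.816 km.

043°, 43.8 km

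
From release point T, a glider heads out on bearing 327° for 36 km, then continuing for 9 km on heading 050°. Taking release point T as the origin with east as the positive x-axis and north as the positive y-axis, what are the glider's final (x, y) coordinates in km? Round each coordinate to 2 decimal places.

Leg 1 (327°, 36 km): east 36 sin 327° = -19.61, north 36 cos 327° = 30.19
Leg 2 (050°, 9 km): east 9 sin 50° = 6.89, north 9 cos 50° = 5.79
Summing: -12.71 km east, 35.98 km north → (-12.71, 35.98).

(-12.71, 35.98)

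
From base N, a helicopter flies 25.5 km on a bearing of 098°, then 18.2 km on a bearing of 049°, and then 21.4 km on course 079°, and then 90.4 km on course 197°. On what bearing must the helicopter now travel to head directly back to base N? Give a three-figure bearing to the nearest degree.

336°

Leg 1 (098°, 25.5 km): east 25.5 sin 98° = 25.25, north 25.5 cos 98° = -3.55
Leg 2 (049°, 18.2 km): east 18.2 sin 49° = 13.74, north 18.2 cos 49° = 11.94
Leg 3 (079°, 21.4 km): east 21.4 sin 79° = 21.01, north 21.4 cos 79° = 4.08
Leg 4 (197°, 90.4 km): east 90.4 sin 197° = -26.43, north 90.4 cos 197° = -86.45
Net displacement: 33.56 east, -73.98 north. Direction back to start is (-33.56, 73.98): bearing = atan2(-33.56, 73.98) mod 360° = 335.60° ≈ 336°.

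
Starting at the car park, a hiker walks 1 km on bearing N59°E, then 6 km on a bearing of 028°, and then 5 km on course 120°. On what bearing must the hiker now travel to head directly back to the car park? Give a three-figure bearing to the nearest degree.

Leg 1 (N59°E, 1 km): east 1 sin 59° = 0.86, north 1 cos 59° = 0.52
Leg 2 (028°, 6 km): east 6 sin 28° = 2.82, north 6 cos 28° = 5.30
Leg 3 (120°, 5 km): east 5 sin 120° = 4.33, north 5 cos 120° = -2.50
Net displacement: 8.00 east, 3.31 north. Direction back to start is (-8.00, -3.31): bearing = atan2(-8.00, -3.31) mod 360° = 247.52° ≈ 248°.

248°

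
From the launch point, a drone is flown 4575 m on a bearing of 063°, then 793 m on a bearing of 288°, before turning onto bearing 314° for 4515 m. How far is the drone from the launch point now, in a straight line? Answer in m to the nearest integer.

Leg 1 (063°, 4575 m): east 4575 sin 63° = 4076.35, north 4575 cos 63° = 2077.01
Leg 2 (288°, 793 m): east 793 sin 288° = -754.19, north 793 cos 288° = 245.05
Leg 3 (314°, 4515 m): east 4515 sin 314° = -3247.82, north 4515 cos 314° = 3136.38
Net: 74.35 east, 5458.44 north. Distance = √((74.35)² + (5458.44)²) = 5458.946 m.

5459 m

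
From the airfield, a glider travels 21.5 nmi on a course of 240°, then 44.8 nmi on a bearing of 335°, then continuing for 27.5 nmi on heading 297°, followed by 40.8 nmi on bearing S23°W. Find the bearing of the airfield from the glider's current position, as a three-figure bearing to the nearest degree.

094°

Leg 1 (240°, 21.5 nmi): east 21.5 sin 240° = -18.62, north 21.5 cos 240° = -10.75
Leg 2 (335°, 44.8 nmi): east 44.8 sin 335° = -18.93, north 44.8 cos 335° = 40.60
Leg 3 (297°, 27.5 nmi): east 27.5 sin 297° = -24.50, north 27.5 cos 297° = 12.48
Leg 4 (S23°W, 40.8 nmi): east 40.8 sin 203° = -15.94, north 40.8 cos 203° = -37.56
Net displacement: -78.00 east, 4.78 north. Direction back to start is (78.00, -4.78): bearing = atan2(78.00, -4.78) mod 360° = 93.51° ≈ 094°.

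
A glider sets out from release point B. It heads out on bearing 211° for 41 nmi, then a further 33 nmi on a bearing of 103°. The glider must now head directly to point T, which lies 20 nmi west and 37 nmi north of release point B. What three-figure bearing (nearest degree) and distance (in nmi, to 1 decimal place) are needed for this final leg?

339°, 85.4 nmi

Leg 1 (211°, 41 nmi): east 41 sin 211° = -21.12, north 41 cos 211° = -35.14
Leg 2 (103°, 33 nmi): east 33 sin 103° = 32.15, north 33 cos 103° = -7.42
Current position: (11.04, -42.57). Target: (-20, 37). Remaining: Δeast = -31.04, Δnorth = 79.57.
Bearing = atan2(-31.04, 79.57) mod 360° = 338.69°; distance = √((-31.04)² + (79.57)²) = 85.407 nmi.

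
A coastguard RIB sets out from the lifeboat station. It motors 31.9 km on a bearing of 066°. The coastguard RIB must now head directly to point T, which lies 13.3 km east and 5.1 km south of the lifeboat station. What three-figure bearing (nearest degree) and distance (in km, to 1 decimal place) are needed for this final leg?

Leg 1 (066°, 31.9 km): east 31.9 sin 66° = 29.14, north 31.9 cos 66° = 12.97
Current position: (29.14, 12.97). Target: (13.3, -5.1). Remaining: Δeast = -15.84, Δnorth = -18.07.
Bearing = atan2(-15.84, -18.07) mod 360° = 221.23°; distance = √((-15.84)² + (-18.07)²) = 24.035 km.

221°, 24.0 km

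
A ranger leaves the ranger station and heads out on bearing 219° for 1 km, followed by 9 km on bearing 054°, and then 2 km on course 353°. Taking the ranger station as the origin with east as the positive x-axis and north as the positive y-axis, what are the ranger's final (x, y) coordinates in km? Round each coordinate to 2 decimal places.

(6.41, 6.50)

Leg 1 (219°, 1 km): east 1 sin 219° = -0.63, north 1 cos 219° = -0.78
Leg 2 (054°, 9 km): east 9 sin 54° = 7.28, north 9 cos 54° = 5.29
Leg 3 (353°, 2 km): east 2 sin 353° = -0.24, north 2 cos 353° = 1.99
Summing: 6.41 km east, 6.50 km north → (6.41, 6.50).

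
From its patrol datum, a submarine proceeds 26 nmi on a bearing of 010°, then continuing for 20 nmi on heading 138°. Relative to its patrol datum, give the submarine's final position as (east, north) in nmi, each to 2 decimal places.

Leg 1 (010°, 26 nmi): east 26 sin 10° = 4.51, north 26 cos 10° = 25.61
Leg 2 (138°, 20 nmi): east 20 sin 138° = 13.38, north 20 cos 138° = -14.86
Summing: 17.90 nmi east, 10.74 nmi north → (17.90, 10.74).

(17.90, 10.74)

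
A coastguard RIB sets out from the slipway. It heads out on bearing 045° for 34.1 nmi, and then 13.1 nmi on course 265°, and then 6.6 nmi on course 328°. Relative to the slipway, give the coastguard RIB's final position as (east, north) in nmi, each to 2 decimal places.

(7.56, 28.57)

Leg 1 (045°, 34.1 nmi): east 34.1 sin 45° = 24.11, north 34.1 cos 45° = 24.11
Leg 2 (265°, 13.1 nmi): east 13.1 sin 265° = -13.05, north 13.1 cos 265° = -1.14
Leg 3 (328°, 6.6 nmi): east 6.6 sin 328° = -3.50, north 6.6 cos 328° = 5.60
Summing: 7.56 nmi east, 28.57 nmi north → (7.56, 28.57).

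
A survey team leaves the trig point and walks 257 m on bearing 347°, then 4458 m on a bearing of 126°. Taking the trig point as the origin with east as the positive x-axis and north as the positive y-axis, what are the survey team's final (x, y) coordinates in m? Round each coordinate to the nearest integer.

Leg 1 (347°, 257 m): east 257 sin 347° = -57.81, north 257 cos 347° = 250.41
Leg 2 (126°, 4458 m): east 4458 sin 126° = 3606.60, north 4458 cos 126° = -2620.35
Summing: 3548.79 m east, -2369.93 m north → (3549, -2370).

(3549, -2370)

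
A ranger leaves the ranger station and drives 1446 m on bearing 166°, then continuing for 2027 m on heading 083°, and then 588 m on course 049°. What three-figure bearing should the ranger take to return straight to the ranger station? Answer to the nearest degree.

Leg 1 (166°, 1446 m): east 1446 sin 166° = 349.82, north 1446 cos 166° = -1403.05
Leg 2 (083°, 2027 m): east 2027 sin 83° = 2011.89, north 2027 cos 83° = 247.03
Leg 3 (049°, 588 m): east 588 sin 49° = 443.77, north 588 cos 49° = 385.76
Net displacement: 2805.48 east, -770.26 north. Direction back to start is (-2805.48, 770.26): bearing = atan2(-2805.48, 770.26) mod 360° = 285.35° ≈ 285°.

285°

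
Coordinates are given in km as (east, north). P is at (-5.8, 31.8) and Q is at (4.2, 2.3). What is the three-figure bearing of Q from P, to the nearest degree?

161°

Δeast = 4.2 − -5.8 = 10.00; Δnorth = 2.3 − 31.8 = -29.50.
Bearing = atan2(Δeast, Δnorth) mod 360° = 161.27° ≈ 161°.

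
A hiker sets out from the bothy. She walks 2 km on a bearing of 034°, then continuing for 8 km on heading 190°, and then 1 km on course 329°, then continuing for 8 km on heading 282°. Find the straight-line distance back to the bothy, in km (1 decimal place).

9.4 km

Leg 1 (034°, 2 km): east 2 sin 34° = 1.12, north 2 cos 34° = 1.66
Leg 2 (190°, 8 km): east 8 sin 190° = -1.39, north 8 cos 190° = -7.88
Leg 3 (329°, 1 km): east 1 sin 329° = -0.52, north 1 cos 329° = 0.86
Leg 4 (282°, 8 km): east 8 sin 282° = -7.83, north 8 cos 282° = 1.66
Net: -8.61 east, -3.70 north. Distance = √((-8.61)² + (-3.70)²) = 9.372 km.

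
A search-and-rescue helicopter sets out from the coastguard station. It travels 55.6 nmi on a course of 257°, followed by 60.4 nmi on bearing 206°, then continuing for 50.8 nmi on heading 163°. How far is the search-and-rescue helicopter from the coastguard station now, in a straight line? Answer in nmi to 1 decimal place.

132.8 nmi

Leg 1 (257°, 55.6 nmi): east 55.6 sin 257° = -54.17, north 55.6 cos 257° = -12.51
Leg 2 (206°, 60.4 nmi): east 60.4 sin 206° = -26.48, north 60.4 cos 206° = -54.29
Leg 3 (163°, 50.8 nmi): east 50.8 sin 163° = 14.85, north 50.8 cos 163° = -48.58
Net: -65.80 east, -115.37 north. Distance = √((-65.80)² + (-115.37)²) = 132.819 nmi.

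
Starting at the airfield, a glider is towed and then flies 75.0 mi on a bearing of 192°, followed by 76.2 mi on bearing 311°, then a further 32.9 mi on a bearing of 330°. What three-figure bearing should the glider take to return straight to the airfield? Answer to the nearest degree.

093°

Leg 1 (192°, 75.0 mi): east 75.0 sin 192° = -15.59, north 75.0 cos 192° = -73.36
Leg 2 (311°, 76.2 mi): east 76.2 sin 311° = -57.51, north 76.2 cos 311° = 49.99
Leg 3 (330°, 32.9 mi): east 32.9 sin 330° = -16.45, north 32.9 cos 330° = 28.49
Net displacement: -89.55 east, 5.12 north. Direction back to start is (89.55, -5.12): bearing = atan2(89.55, -5.12) mod 360° = 93.27° ≈ 093°.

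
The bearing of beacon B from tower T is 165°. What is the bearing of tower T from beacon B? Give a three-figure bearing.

Back-bearing = 165° + 180° = 345°.

345°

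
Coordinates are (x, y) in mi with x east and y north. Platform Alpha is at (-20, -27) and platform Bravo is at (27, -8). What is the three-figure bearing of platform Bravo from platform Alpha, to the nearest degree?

Δeast = 27 − -20 = 47.00; Δnorth = -8 − -27 = 19.00.
Bearing = atan2(Δeast, Δnorth) mod 360° = 67.99° ≈ 068°.

068°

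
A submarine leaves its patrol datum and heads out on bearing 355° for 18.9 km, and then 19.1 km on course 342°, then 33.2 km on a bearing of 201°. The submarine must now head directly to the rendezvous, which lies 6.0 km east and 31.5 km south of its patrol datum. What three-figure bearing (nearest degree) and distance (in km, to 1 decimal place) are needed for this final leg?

146°, 45.3 km

Leg 1 (355°, 18.9 km): east 18.9 sin 355° = -1.65, north 18.9 cos 355° = 18.83
Leg 2 (342°, 19.1 km): east 19.1 sin 342° = -5.90, north 19.1 cos 342° = 18.17
Leg 3 (201°, 33.2 km): east 33.2 sin 201° = -11.90, north 33.2 cos 201° = -30.99
Current position: (-19.45, 6.00). Target: (6.0, -31.5). Remaining: Δeast = 25.45, Δnorth = -37.50.
Bearing = atan2(25.45, -37.50) mod 360° = 145.84°; distance = √((25.45)² + (-37.50)²) = 45.318 km.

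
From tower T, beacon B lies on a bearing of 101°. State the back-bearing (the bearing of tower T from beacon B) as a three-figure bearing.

Back-bearing = 101° + 180° = 281°.

281°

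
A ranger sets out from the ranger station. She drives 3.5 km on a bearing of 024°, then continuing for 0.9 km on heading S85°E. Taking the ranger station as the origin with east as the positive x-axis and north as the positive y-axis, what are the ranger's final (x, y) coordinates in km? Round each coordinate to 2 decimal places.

(2.32, 3.12)

Leg 1 (024°, 3.5 km): east 3.5 sin 24° = 1.42, north 3.5 cos 24° = 3.20
Leg 2 (S85°E, 0.9 km): east 0.9 sin 95° = 0.90, north 0.9 cos 95° = -0.08
Summing: 2.32 km east, 3.12 km north → (2.32, 3.12).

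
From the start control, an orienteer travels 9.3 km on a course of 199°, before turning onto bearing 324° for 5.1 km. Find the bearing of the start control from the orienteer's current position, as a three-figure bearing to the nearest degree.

Leg 1 (199°, 9.3 km): east 9.3 sin 199° = -3.03, north 9.3 cos 199° = -8.79
Leg 2 (324°, 5.1 km): east 5.1 sin 324° = -3.00, north 5.1 cos 324° = 4.13
Net displacement: -6.03 east, -4.67 north. Direction back to start is (6.03, 4.67): bearing = atan2(6.03, 4.67) mod 360° = 52.24° ≈ 052°.

052°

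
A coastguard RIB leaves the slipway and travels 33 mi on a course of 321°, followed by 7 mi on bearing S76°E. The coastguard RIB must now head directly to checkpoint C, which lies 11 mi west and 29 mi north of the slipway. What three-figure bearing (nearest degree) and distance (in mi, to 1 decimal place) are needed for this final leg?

Leg 1 (321°, 33 mi): east 33 sin 321° = -20.77, north 33 cos 321° = 25.65
Leg 2 (S76°E, 7 mi): east 7 sin 104° = 6.79, north 7 cos 104° = -1.69
Current position: (-13.98, 23.95). Target: (-11, 29). Remaining: Δeast = 2.98, Δnorth = 5.05.
Bearing = atan2(2.98, 5.05) mod 360° = 30.52°; distance = √((2.98)² + (5.05)²) = 5.859 mi.

031°, 5.9 mi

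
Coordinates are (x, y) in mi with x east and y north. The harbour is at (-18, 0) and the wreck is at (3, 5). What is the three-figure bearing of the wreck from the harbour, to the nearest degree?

077°

Δeast = 3 − -18 = 21.00; Δnorth = 5 − 0 = 5.00.
Bearing = atan2(Δeast, Δnorth) mod 360° = 76.61° ≈ 077°.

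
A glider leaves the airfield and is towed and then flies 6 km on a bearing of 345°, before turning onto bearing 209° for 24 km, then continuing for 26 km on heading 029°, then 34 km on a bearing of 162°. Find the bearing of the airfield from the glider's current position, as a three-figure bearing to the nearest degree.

Leg 1 (345°, 6 km): east 6 sin 345° = -1.55, north 6 cos 345° = 5.80
Leg 2 (209°, 24 km): east 24 sin 209° = -11.64, north 24 cos 209° = -20.99
Leg 3 (029°, 26 km): east 26 sin 29° = 12.61, north 26 cos 29° = 22.74
Leg 4 (162°, 34 km): east 34 sin 162° = 10.51, north 34 cos 162° = -32.34
Net displacement: 9.92 east, -24.79 north. Direction back to start is (-9.92, 24.79): bearing = atan2(-9.92, 24.79) mod 360° = 338.18° ≈ 338°.

338°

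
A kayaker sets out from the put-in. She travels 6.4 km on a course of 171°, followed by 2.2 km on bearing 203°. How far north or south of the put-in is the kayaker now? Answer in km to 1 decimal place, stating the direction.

Leg 1 (171°, 6.4 km): east 6.4 sin 171° = 1.00, north 6.4 cos 171° = -6.32
Leg 2 (203°, 2.2 km): east 2.2 sin 203° = -0.86, north 2.2 cos 203° = -2.03
Net north component: -8.35 km.

8.3 km south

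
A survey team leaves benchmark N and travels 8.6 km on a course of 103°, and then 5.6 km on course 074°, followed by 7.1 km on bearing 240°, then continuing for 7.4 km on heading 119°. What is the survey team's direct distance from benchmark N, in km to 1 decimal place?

Leg 1 (103°, 8.6 km): east 8.6 sin 103° = 8.38, north 8.6 cos 103° = -1.93
Leg 2 (074°, 5.6 km): east 5.6 sin 74° = 5.38, north 5.6 cos 74° = 1.54
Leg 3 (240°, 7.1 km): east 7.1 sin 240° = -6.15, north 7.1 cos 240° = -3.55
Leg 4 (119°, 7.4 km): east 7.4 sin 119° = 6.47, north 7.4 cos 119° = -3.59
Net: 14.09 east, -7.53 north. Distance = √((14.09)² + (-7.53)²) = 15.972 km.

16.0 km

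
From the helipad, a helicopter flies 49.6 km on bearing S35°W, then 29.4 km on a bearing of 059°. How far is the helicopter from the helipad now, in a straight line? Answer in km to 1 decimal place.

Leg 1 (S35°W, 49.6 km): east 49.6 sin 215° = -28.45, north 49.6 cos 215° = -40.63
Leg 2 (059°, 29.4 km): east 29.4 sin 59° = 25.20, north 29.4 cos 59° = 15.14
Net: -3.25 east, -25.49 north. Distance = √((-3.25)² + (-25.49)²) = 25.694 km.

25.7 km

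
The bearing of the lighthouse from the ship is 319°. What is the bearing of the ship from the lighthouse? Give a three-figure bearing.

Back-bearing = 319° − 180° = 139°.

139°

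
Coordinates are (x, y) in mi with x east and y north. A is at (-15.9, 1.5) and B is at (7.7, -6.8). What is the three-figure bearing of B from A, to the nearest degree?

109°

Δeast = 7.7 − -15.9 = 23.60; Δnorth = -6.8 − 1.5 = -8.30.
Bearing = atan2(Δeast, Δnorth) mod 360° = 109.38° ≈ 109°.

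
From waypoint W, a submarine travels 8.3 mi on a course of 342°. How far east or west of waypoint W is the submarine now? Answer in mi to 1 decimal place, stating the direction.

2.6 mi west

Leg 1 (342°, 8.3 mi): east 8.3 sin 342° = -2.56, north 8.3 cos 342° = 7.89
Net east component: -2.56 mi.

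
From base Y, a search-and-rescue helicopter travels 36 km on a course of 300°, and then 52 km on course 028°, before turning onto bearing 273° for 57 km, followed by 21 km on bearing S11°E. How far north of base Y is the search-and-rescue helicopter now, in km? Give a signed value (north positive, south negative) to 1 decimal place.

Leg 1 (300°, 36 km): east 36 sin 300° = -31.18, north 36 cos 300° = 18.00
Leg 2 (028°, 52 km): east 52 sin 28° = 24.41, north 52 cos 28° = 45.91
Leg 3 (273°, 57 km): east 57 sin 273° = -56.92, north 57 cos 273° = 2.98
Leg 4 (S11°E, 21 km): east 21 sin 169° = 4.01, north 21 cos 169° = -20.61
Net north component: 46.28 km.

46.3 km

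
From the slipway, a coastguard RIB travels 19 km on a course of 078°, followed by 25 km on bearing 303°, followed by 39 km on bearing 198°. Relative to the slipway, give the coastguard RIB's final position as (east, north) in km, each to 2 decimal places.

Leg 1 (078°, 19 km): east 19 sin 78° = 18.58, north 19 cos 78° = 3.95
Leg 2 (303°, 25 km): east 25 sin 303° = -20.97, north 25 cos 303° = 13.62
Leg 3 (198°, 39 km): east 39 sin 198° = -12.05, north 39 cos 198° = -37.09
Summing: -14.43 km east, -19.52 km north → (-14.43, -19.52).

(-14.43, -19.52)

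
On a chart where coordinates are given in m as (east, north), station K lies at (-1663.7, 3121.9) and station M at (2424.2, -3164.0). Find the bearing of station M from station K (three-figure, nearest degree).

Δeast = 2424.2 − -1663.7 = 4087.90; Δnorth = -3164.0 − 3121.9 = -6285.90.
Bearing = atan2(Δeast, Δnorth) mod 360° = 146.96° ≈ 147°.

147°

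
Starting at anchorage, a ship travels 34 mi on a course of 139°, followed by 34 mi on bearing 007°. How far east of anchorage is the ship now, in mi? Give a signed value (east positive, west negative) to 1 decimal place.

26.4 mi

Leg 1 (139°, 34 mi): east 34 sin 139° = 22.31, north 34 cos 139° = -25.66
Leg 2 (007°, 34 mi): east 34 sin 7° = 4.14, north 34 cos 7° = 33.75
Net east component: 26.45 mi.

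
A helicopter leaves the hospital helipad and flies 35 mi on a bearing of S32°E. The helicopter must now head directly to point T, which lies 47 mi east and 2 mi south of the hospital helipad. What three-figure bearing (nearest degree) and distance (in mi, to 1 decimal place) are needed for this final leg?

046°, 39.7 mi

Leg 1 (S32°E, 35 mi): east 35 sin 148° = 18.55, north 35 cos 148° = -29.68
Current position: (18.55, -29.68). Target: (47, -2). Remaining: Δeast = 28.45, Δnorth = 27.68.
Bearing = atan2(28.45, 27.68) mod 360° = 45.79°; distance = √((28.45)² + (27.68)²) = 39.697 mi.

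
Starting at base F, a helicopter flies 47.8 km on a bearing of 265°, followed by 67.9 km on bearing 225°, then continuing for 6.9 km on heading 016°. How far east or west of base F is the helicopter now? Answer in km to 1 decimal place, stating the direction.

Leg 1 (265°, 47.8 km): east 47.8 sin 265° = -47.62, north 47.8 cos 265° = -4.17
Leg 2 (225°, 67.9 km): east 67.9 sin 225° = -48.01, north 67.9 cos 225° = -48.01
Leg 3 (016°, 6.9 km): east 6.9 sin 16° = 1.90, north 6.9 cos 16° = 6.63
Net east component: -93.73 km.

93.7 km west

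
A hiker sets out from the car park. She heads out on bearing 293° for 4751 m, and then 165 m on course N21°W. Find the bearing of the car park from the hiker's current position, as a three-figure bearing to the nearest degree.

114°

Leg 1 (293°, 4751 m): east 4751 sin 293° = -4373.32, north 4751 cos 293° = 1856.36
Leg 2 (N21°W, 165 m): east 165 sin 339° = -59.13, north 165 cos 339° = 154.04
Net displacement: -4432.45 east, 2010.40 north. Direction back to start is (4432.45, -2010.40): bearing = atan2(4432.45, -2010.40) mod 360° = 114.40° ≈ 114°.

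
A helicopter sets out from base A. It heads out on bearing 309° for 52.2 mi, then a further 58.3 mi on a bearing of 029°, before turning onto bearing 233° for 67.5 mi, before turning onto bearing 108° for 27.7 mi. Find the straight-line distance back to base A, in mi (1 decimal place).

Leg 1 (309°, 52.2 mi): east 52.2 sin 309° = -40.57, north 52.2 cos 309° = 32.85
Leg 2 (029°, 58.3 mi): east 58.3 sin 29° = 28.26, north 58.3 cos 29° = 50.99
Leg 3 (233°, 67.5 mi): east 67.5 sin 233° = -53.91, north 67.5 cos 233° = -40.62
Leg 4 (108°, 27.7 mi): east 27.7 sin 108° = 26.34, north 27.7 cos 108° = -8.56
Net: -39.87 east, 34.66 north. Distance = √((-39.87)² + (34.66)²) = 52.826 mi.

52.8 mi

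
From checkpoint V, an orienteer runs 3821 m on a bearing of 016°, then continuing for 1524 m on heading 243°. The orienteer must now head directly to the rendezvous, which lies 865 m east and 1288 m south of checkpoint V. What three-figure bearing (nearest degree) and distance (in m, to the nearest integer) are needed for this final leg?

Leg 1 (016°, 3821 m): east 3821 sin 16° = 1053.21, north 3821 cos 16° = 3672.98
Leg 2 (243°, 1524 m): east 1524 sin 243° = -1357.89, north 1524 cos 243° = -691.88
Current position: (-304.68, 2981.10). Target: (865, -1288). Remaining: Δeast = 1169.68, Δnorth = -4269.10.
Bearing = atan2(1169.68, -4269.10) mod 360° = 164.68°; distance = √((1169.68)² + (-4269.10)²) = 4426.440 m.

165°, 4426 m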